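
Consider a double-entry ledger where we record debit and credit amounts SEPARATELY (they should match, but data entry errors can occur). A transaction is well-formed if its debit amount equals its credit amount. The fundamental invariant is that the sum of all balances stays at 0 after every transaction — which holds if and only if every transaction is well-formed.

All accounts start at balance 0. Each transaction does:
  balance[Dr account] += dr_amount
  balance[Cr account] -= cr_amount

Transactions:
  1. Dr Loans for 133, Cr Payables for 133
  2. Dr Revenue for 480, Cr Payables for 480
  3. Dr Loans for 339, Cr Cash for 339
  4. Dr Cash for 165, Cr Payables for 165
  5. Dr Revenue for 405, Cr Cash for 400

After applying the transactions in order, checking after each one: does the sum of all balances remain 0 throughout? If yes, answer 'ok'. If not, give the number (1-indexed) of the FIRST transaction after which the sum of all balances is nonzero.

Answer: 5

Derivation:
After txn 1: dr=133 cr=133 sum_balances=0
After txn 2: dr=480 cr=480 sum_balances=0
After txn 3: dr=339 cr=339 sum_balances=0
After txn 4: dr=165 cr=165 sum_balances=0
After txn 5: dr=405 cr=400 sum_balances=5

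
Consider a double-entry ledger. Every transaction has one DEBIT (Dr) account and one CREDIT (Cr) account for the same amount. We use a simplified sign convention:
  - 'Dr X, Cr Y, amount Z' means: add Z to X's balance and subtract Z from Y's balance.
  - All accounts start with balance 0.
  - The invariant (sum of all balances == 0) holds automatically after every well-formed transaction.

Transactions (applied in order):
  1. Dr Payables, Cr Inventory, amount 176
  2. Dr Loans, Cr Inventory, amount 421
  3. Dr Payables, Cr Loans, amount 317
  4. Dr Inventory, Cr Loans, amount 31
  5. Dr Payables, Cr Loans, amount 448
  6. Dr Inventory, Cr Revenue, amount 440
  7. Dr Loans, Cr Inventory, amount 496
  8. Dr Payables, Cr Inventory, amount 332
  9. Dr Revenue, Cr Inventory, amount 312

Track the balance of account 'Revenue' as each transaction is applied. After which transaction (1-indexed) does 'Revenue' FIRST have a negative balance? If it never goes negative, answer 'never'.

Answer: 6

Derivation:
After txn 1: Revenue=0
After txn 2: Revenue=0
After txn 3: Revenue=0
After txn 4: Revenue=0
After txn 5: Revenue=0
After txn 6: Revenue=-440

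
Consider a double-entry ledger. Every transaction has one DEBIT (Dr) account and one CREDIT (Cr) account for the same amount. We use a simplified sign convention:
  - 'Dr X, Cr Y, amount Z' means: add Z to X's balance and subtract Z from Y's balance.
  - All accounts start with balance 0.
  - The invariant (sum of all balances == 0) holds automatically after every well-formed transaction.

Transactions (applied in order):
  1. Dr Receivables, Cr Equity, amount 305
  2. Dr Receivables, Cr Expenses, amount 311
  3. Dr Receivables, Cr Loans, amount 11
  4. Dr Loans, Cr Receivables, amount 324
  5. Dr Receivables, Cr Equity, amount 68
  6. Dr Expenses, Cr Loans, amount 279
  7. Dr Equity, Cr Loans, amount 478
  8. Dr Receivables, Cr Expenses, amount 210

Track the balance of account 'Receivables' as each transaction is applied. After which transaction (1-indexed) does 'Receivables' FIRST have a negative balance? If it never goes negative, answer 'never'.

After txn 1: Receivables=305
After txn 2: Receivables=616
After txn 3: Receivables=627
After txn 4: Receivables=303
After txn 5: Receivables=371
After txn 6: Receivables=371
After txn 7: Receivables=371
After txn 8: Receivables=581

Answer: never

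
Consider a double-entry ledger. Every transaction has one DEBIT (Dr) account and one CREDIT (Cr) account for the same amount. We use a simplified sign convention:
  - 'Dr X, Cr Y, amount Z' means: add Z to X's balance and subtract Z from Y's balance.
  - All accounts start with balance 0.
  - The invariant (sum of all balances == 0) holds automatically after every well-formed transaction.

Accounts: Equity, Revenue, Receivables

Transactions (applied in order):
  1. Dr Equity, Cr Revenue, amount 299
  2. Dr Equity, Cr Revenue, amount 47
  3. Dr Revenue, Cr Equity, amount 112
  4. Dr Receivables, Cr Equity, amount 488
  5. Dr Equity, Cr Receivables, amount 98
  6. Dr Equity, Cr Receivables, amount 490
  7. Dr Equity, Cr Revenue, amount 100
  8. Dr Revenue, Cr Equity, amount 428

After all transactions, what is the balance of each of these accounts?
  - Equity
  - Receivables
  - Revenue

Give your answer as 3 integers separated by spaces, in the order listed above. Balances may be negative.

Answer: 6 -100 94

Derivation:
After txn 1 (Dr Equity, Cr Revenue, amount 299): Equity=299 Revenue=-299
After txn 2 (Dr Equity, Cr Revenue, amount 47): Equity=346 Revenue=-346
After txn 3 (Dr Revenue, Cr Equity, amount 112): Equity=234 Revenue=-234
After txn 4 (Dr Receivables, Cr Equity, amount 488): Equity=-254 Receivables=488 Revenue=-234
After txn 5 (Dr Equity, Cr Receivables, amount 98): Equity=-156 Receivables=390 Revenue=-234
After txn 6 (Dr Equity, Cr Receivables, amount 490): Equity=334 Receivables=-100 Revenue=-234
After txn 7 (Dr Equity, Cr Revenue, amount 100): Equity=434 Receivables=-100 Revenue=-334
After txn 8 (Dr Revenue, Cr Equity, amount 428): Equity=6 Receivables=-100 Revenue=94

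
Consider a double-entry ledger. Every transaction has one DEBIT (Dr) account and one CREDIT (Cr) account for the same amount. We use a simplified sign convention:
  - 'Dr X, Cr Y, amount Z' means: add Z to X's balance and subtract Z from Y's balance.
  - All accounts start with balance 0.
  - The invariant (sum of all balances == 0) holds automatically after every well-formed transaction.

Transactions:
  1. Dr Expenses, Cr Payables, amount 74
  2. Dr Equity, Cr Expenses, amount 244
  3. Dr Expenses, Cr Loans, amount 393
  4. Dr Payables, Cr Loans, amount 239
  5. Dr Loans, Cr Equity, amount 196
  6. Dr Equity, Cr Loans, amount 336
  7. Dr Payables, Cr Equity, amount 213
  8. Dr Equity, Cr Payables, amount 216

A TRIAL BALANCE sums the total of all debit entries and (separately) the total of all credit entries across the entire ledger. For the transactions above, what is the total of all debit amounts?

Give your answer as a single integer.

Txn 1: debit+=74
Txn 2: debit+=244
Txn 3: debit+=393
Txn 4: debit+=239
Txn 5: debit+=196
Txn 6: debit+=336
Txn 7: debit+=213
Txn 8: debit+=216
Total debits = 1911

Answer: 1911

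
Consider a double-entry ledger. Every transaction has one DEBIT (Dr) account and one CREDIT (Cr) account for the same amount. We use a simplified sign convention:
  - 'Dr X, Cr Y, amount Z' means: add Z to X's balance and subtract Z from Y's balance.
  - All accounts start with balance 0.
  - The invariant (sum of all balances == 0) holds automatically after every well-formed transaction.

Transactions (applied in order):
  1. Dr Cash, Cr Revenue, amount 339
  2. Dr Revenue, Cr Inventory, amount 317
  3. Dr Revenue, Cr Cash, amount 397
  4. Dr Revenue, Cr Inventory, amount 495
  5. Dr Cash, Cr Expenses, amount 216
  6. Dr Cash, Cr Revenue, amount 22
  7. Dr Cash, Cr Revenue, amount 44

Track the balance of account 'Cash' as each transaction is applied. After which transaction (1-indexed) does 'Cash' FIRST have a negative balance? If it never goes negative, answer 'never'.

Answer: 3

Derivation:
After txn 1: Cash=339
After txn 2: Cash=339
After txn 3: Cash=-58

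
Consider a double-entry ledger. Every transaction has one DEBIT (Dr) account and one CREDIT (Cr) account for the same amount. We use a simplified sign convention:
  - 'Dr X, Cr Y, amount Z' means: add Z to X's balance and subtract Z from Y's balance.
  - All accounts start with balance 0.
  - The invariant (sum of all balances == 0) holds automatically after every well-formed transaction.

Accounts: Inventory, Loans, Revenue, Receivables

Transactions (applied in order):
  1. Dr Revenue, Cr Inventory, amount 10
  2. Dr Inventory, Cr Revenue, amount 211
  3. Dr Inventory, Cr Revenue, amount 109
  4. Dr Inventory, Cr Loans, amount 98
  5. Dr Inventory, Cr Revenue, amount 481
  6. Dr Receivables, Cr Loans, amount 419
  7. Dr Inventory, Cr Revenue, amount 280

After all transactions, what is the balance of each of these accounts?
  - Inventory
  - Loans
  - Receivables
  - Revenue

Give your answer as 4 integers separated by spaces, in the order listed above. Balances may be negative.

Answer: 1169 -517 419 -1071

Derivation:
After txn 1 (Dr Revenue, Cr Inventory, amount 10): Inventory=-10 Revenue=10
After txn 2 (Dr Inventory, Cr Revenue, amount 211): Inventory=201 Revenue=-201
After txn 3 (Dr Inventory, Cr Revenue, amount 109): Inventory=310 Revenue=-310
After txn 4 (Dr Inventory, Cr Loans, amount 98): Inventory=408 Loans=-98 Revenue=-310
After txn 5 (Dr Inventory, Cr Revenue, amount 481): Inventory=889 Loans=-98 Revenue=-791
After txn 6 (Dr Receivables, Cr Loans, amount 419): Inventory=889 Loans=-517 Receivables=419 Revenue=-791
After txn 7 (Dr Inventory, Cr Revenue, amount 280): Inventory=1169 Loans=-517 Receivables=419 Revenue=-1071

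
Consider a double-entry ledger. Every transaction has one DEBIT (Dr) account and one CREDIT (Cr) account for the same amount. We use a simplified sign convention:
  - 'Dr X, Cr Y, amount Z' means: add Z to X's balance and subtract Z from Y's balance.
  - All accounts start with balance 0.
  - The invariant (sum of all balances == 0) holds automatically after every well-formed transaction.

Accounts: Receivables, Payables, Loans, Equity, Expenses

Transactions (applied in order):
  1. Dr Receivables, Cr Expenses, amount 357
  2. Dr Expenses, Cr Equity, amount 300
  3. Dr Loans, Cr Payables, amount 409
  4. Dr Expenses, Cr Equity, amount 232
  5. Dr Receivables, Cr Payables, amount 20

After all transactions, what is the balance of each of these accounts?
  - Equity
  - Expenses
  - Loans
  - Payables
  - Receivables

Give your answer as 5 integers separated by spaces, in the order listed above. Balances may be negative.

After txn 1 (Dr Receivables, Cr Expenses, amount 357): Expenses=-357 Receivables=357
After txn 2 (Dr Expenses, Cr Equity, amount 300): Equity=-300 Expenses=-57 Receivables=357
After txn 3 (Dr Loans, Cr Payables, amount 409): Equity=-300 Expenses=-57 Loans=409 Payables=-409 Receivables=357
After txn 4 (Dr Expenses, Cr Equity, amount 232): Equity=-532 Expenses=175 Loans=409 Payables=-409 Receivables=357
After txn 5 (Dr Receivables, Cr Payables, amount 20): Equity=-532 Expenses=175 Loans=409 Payables=-429 Receivables=377

Answer: -532 175 409 -429 377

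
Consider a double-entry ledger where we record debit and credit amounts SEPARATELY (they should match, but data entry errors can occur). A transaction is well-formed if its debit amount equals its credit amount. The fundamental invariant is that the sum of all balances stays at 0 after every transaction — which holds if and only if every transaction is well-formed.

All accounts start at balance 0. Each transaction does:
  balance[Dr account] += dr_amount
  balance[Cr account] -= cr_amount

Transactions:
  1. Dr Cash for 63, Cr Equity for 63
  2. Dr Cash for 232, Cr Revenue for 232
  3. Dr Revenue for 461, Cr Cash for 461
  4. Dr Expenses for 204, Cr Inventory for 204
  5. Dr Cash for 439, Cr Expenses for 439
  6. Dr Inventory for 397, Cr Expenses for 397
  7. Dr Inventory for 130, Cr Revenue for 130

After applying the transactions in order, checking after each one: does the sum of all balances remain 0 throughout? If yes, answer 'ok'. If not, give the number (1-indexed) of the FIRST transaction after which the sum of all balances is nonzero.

After txn 1: dr=63 cr=63 sum_balances=0
After txn 2: dr=232 cr=232 sum_balances=0
After txn 3: dr=461 cr=461 sum_balances=0
After txn 4: dr=204 cr=204 sum_balances=0
After txn 5: dr=439 cr=439 sum_balances=0
After txn 6: dr=397 cr=397 sum_balances=0
After txn 7: dr=130 cr=130 sum_balances=0

Answer: ok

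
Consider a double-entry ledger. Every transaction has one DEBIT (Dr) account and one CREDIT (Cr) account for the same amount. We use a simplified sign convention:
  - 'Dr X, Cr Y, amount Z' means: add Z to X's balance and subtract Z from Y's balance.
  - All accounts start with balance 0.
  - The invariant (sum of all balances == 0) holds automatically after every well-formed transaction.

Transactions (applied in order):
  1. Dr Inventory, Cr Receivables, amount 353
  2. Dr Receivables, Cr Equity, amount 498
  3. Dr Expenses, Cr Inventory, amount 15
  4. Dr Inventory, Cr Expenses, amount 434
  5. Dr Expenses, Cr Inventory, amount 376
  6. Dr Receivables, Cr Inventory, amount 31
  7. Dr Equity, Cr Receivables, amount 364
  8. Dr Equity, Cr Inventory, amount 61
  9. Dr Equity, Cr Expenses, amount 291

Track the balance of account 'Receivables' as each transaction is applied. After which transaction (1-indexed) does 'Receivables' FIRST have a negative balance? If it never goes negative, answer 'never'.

After txn 1: Receivables=-353

Answer: 1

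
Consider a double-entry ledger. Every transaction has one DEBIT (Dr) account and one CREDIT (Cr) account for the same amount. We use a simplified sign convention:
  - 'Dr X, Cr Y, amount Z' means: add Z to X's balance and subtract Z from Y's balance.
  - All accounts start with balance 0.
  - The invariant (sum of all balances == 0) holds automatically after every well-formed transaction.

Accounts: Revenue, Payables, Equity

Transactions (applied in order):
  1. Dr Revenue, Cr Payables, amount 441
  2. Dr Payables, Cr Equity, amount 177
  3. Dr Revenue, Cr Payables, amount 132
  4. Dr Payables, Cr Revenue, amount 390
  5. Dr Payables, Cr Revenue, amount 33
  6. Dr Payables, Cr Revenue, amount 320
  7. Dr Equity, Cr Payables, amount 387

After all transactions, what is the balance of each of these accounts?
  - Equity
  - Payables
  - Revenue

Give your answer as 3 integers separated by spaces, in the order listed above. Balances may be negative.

Answer: 210 -40 -170

Derivation:
After txn 1 (Dr Revenue, Cr Payables, amount 441): Payables=-441 Revenue=441
After txn 2 (Dr Payables, Cr Equity, amount 177): Equity=-177 Payables=-264 Revenue=441
After txn 3 (Dr Revenue, Cr Payables, amount 132): Equity=-177 Payables=-396 Revenue=573
After txn 4 (Dr Payables, Cr Revenue, amount 390): Equity=-177 Payables=-6 Revenue=183
After txn 5 (Dr Payables, Cr Revenue, amount 33): Equity=-177 Payables=27 Revenue=150
After txn 6 (Dr Payables, Cr Revenue, amount 320): Equity=-177 Payables=347 Revenue=-170
After txn 7 (Dr Equity, Cr Payables, amount 387): Equity=210 Payables=-40 Revenue=-170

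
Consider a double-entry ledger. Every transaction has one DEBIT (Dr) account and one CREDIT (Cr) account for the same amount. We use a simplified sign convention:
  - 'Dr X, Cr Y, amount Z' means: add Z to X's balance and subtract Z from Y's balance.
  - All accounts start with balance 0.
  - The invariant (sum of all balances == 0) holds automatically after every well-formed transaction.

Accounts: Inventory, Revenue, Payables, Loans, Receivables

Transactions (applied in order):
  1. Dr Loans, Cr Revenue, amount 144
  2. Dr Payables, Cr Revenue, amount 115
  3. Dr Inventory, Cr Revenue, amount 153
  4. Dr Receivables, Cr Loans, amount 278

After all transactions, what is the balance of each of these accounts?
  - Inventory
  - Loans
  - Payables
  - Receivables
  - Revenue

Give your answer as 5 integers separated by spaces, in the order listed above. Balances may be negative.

After txn 1 (Dr Loans, Cr Revenue, amount 144): Loans=144 Revenue=-144
After txn 2 (Dr Payables, Cr Revenue, amount 115): Loans=144 Payables=115 Revenue=-259
After txn 3 (Dr Inventory, Cr Revenue, amount 153): Inventory=153 Loans=144 Payables=115 Revenue=-412
After txn 4 (Dr Receivables, Cr Loans, amount 278): Inventory=153 Loans=-134 Payables=115 Receivables=278 Revenue=-412

Answer: 153 -134 115 278 -412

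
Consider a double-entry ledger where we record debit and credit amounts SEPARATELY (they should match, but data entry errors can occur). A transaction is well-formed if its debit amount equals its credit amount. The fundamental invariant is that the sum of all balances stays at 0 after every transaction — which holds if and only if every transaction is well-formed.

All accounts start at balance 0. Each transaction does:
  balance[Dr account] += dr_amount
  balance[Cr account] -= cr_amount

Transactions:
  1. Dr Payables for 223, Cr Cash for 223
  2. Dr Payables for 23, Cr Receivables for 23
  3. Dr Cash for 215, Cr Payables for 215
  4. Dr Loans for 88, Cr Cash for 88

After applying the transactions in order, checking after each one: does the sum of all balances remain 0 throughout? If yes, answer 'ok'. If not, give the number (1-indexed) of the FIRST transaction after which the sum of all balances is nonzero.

Answer: ok

Derivation:
After txn 1: dr=223 cr=223 sum_balances=0
After txn 2: dr=23 cr=23 sum_balances=0
After txn 3: dr=215 cr=215 sum_balances=0
After txn 4: dr=88 cr=88 sum_balances=0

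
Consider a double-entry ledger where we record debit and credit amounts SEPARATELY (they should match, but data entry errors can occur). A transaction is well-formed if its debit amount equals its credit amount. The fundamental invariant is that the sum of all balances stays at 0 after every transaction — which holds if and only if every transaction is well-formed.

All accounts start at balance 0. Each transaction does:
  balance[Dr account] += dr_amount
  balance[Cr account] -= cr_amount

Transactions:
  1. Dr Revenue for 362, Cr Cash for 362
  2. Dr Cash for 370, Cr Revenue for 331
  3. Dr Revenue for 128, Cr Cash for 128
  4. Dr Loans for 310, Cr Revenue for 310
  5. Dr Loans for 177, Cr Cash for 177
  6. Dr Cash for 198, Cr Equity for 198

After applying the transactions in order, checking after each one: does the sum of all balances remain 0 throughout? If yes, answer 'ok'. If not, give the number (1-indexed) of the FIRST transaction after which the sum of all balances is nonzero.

Answer: 2

Derivation:
After txn 1: dr=362 cr=362 sum_balances=0
After txn 2: dr=370 cr=331 sum_balances=39
After txn 3: dr=128 cr=128 sum_balances=39
After txn 4: dr=310 cr=310 sum_balances=39
After txn 5: dr=177 cr=177 sum_balances=39
After txn 6: dr=198 cr=198 sum_balances=39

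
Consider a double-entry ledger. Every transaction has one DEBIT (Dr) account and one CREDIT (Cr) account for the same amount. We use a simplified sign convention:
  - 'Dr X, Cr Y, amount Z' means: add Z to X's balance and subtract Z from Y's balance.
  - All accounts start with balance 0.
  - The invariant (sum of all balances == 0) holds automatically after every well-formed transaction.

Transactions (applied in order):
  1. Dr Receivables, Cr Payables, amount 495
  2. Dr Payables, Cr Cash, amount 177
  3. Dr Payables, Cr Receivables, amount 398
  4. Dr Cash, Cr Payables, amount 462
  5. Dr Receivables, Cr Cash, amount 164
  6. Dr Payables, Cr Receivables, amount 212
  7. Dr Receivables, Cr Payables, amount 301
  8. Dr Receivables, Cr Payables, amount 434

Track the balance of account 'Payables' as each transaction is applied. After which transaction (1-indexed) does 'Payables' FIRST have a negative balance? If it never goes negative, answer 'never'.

Answer: 1

Derivation:
After txn 1: Payables=-495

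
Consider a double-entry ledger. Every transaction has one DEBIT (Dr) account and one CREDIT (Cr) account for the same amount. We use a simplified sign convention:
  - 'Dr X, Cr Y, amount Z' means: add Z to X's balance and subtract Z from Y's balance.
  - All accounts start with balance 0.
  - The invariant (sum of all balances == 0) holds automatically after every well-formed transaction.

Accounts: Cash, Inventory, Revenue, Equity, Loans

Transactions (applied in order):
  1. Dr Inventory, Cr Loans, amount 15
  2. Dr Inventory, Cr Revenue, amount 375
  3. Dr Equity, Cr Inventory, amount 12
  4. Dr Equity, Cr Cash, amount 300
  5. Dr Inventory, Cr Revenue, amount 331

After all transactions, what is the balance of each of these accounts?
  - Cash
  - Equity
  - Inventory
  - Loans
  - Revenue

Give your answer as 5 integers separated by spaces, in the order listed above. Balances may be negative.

Answer: -300 312 709 -15 -706

Derivation:
After txn 1 (Dr Inventory, Cr Loans, amount 15): Inventory=15 Loans=-15
After txn 2 (Dr Inventory, Cr Revenue, amount 375): Inventory=390 Loans=-15 Revenue=-375
After txn 3 (Dr Equity, Cr Inventory, amount 12): Equity=12 Inventory=378 Loans=-15 Revenue=-375
After txn 4 (Dr Equity, Cr Cash, amount 300): Cash=-300 Equity=312 Inventory=378 Loans=-15 Revenue=-375
After txn 5 (Dr Inventory, Cr Revenue, amount 331): Cash=-300 Equity=312 Inventory=709 Loans=-15 Revenue=-706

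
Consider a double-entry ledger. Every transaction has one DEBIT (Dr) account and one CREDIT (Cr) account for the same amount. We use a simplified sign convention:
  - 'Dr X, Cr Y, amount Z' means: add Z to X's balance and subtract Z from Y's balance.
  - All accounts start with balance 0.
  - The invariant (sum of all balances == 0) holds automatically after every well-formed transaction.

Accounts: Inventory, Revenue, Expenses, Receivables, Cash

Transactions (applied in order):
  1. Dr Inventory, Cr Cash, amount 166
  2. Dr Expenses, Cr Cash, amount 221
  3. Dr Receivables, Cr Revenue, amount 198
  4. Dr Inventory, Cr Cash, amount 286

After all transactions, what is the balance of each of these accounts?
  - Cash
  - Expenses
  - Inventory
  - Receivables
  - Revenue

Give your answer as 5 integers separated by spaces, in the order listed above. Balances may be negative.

Answer: -673 221 452 198 -198

Derivation:
After txn 1 (Dr Inventory, Cr Cash, amount 166): Cash=-166 Inventory=166
After txn 2 (Dr Expenses, Cr Cash, amount 221): Cash=-387 Expenses=221 Inventory=166
After txn 3 (Dr Receivables, Cr Revenue, amount 198): Cash=-387 Expenses=221 Inventory=166 Receivables=198 Revenue=-198
After txn 4 (Dr Inventory, Cr Cash, amount 286): Cash=-673 Expenses=221 Inventory=452 Receivables=198 Revenue=-198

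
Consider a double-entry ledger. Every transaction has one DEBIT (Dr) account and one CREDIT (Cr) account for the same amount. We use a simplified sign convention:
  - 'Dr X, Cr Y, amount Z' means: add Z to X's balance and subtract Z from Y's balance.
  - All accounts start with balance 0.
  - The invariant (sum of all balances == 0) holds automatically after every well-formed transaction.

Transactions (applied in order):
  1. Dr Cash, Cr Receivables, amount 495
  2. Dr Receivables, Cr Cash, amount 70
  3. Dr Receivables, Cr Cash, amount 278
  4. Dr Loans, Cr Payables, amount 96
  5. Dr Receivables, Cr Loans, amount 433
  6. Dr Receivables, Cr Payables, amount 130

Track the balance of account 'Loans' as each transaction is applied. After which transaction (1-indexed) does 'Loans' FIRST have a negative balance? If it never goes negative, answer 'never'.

Answer: 5

Derivation:
After txn 1: Loans=0
After txn 2: Loans=0
After txn 3: Loans=0
After txn 4: Loans=96
After txn 5: Loans=-337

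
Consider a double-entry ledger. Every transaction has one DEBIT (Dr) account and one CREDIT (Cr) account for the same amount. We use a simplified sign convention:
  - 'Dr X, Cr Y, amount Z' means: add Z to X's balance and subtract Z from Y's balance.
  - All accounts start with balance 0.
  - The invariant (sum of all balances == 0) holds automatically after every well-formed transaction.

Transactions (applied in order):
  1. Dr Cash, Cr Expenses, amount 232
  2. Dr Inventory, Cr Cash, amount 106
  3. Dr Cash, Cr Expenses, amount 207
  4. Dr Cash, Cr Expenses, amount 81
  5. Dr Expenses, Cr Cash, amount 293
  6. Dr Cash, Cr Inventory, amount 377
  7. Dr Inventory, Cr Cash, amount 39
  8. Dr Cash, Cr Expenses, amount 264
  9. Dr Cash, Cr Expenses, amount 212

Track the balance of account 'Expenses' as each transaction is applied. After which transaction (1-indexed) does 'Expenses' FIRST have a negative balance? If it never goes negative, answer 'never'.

Answer: 1

Derivation:
After txn 1: Expenses=-232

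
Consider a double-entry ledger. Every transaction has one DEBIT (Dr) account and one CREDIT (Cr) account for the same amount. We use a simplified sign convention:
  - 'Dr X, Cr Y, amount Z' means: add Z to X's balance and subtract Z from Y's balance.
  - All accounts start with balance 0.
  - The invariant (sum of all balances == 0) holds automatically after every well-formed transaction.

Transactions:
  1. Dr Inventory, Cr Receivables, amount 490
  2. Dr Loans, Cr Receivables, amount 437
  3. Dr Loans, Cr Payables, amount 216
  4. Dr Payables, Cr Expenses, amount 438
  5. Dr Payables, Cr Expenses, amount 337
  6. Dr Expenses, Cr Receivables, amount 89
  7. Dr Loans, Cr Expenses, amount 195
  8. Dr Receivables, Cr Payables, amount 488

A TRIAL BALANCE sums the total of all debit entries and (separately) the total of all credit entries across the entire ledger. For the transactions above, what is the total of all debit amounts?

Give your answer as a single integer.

Txn 1: debit+=490
Txn 2: debit+=437
Txn 3: debit+=216
Txn 4: debit+=438
Txn 5: debit+=337
Txn 6: debit+=89
Txn 7: debit+=195
Txn 8: debit+=488
Total debits = 2690

Answer: 2690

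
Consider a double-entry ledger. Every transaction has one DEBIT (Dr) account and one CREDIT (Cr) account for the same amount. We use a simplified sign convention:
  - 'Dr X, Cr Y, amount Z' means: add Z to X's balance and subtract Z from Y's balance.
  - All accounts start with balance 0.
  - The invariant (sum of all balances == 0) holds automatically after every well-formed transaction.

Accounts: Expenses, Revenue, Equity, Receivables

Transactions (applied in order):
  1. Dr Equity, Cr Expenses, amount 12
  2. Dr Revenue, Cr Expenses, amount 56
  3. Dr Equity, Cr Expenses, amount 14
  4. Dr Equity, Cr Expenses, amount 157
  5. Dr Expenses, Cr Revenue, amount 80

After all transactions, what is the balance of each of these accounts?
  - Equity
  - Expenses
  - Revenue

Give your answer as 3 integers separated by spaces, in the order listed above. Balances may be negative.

Answer: 183 -159 -24

Derivation:
After txn 1 (Dr Equity, Cr Expenses, amount 12): Equity=12 Expenses=-12
After txn 2 (Dr Revenue, Cr Expenses, amount 56): Equity=12 Expenses=-68 Revenue=56
After txn 3 (Dr Equity, Cr Expenses, amount 14): Equity=26 Expenses=-82 Revenue=56
After txn 4 (Dr Equity, Cr Expenses, amount 157): Equity=183 Expenses=-239 Revenue=56
After txn 5 (Dr Expenses, Cr Revenue, amount 80): Equity=183 Expenses=-159 Revenue=-24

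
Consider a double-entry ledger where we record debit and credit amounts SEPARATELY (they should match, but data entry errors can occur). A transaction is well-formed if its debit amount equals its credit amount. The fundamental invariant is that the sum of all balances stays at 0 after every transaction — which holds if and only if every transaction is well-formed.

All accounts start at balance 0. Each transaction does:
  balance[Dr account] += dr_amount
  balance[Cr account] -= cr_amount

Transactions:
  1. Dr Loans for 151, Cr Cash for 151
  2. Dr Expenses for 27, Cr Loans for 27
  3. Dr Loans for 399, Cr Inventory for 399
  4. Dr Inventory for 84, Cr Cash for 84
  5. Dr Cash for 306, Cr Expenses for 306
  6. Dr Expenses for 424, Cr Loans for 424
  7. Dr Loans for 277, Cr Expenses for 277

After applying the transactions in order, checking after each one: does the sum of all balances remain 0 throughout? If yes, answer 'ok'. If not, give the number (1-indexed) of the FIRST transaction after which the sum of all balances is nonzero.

After txn 1: dr=151 cr=151 sum_balances=0
After txn 2: dr=27 cr=27 sum_balances=0
After txn 3: dr=399 cr=399 sum_balances=0
After txn 4: dr=84 cr=84 sum_balances=0
After txn 5: dr=306 cr=306 sum_balances=0
After txn 6: dr=424 cr=424 sum_balances=0
After txn 7: dr=277 cr=277 sum_balances=0

Answer: ok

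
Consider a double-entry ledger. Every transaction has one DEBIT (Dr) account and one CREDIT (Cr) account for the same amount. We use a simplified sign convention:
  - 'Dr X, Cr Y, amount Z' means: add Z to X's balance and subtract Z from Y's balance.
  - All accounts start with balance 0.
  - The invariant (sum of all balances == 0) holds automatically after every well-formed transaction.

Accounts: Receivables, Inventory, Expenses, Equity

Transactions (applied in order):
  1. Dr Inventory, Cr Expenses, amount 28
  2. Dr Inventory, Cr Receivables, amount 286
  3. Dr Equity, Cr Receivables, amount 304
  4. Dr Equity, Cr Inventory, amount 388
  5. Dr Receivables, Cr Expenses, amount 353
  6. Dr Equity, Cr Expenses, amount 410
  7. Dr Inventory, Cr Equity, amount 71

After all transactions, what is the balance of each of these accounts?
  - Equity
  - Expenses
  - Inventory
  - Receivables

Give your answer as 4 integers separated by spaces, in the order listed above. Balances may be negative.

Answer: 1031 -791 -3 -237

Derivation:
After txn 1 (Dr Inventory, Cr Expenses, amount 28): Expenses=-28 Inventory=28
After txn 2 (Dr Inventory, Cr Receivables, amount 286): Expenses=-28 Inventory=314 Receivables=-286
After txn 3 (Dr Equity, Cr Receivables, amount 304): Equity=304 Expenses=-28 Inventory=314 Receivables=-590
After txn 4 (Dr Equity, Cr Inventory, amount 388): Equity=692 Expenses=-28 Inventory=-74 Receivables=-590
After txn 5 (Dr Receivables, Cr Expenses, amount 353): Equity=692 Expenses=-381 Inventory=-74 Receivables=-237
After txn 6 (Dr Equity, Cr Expenses, amount 410): Equity=1102 Expenses=-791 Inventory=-74 Receivables=-237
After txn 7 (Dr Inventory, Cr Equity, amount 71): Equity=1031 Expenses=-791 Inventory=-3 Receivables=-237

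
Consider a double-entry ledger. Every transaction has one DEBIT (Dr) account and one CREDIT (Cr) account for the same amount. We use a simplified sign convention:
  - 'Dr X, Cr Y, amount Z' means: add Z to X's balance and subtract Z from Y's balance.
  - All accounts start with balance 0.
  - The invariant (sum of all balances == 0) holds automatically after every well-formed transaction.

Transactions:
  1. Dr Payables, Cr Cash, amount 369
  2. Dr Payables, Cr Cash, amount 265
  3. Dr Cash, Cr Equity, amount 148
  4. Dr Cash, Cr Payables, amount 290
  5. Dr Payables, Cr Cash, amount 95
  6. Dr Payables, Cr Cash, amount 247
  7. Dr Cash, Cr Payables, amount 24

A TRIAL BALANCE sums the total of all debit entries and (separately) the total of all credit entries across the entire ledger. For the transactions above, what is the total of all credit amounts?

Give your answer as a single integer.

Answer: 1438

Derivation:
Txn 1: credit+=369
Txn 2: credit+=265
Txn 3: credit+=148
Txn 4: credit+=290
Txn 5: credit+=95
Txn 6: credit+=247
Txn 7: credit+=24
Total credits = 1438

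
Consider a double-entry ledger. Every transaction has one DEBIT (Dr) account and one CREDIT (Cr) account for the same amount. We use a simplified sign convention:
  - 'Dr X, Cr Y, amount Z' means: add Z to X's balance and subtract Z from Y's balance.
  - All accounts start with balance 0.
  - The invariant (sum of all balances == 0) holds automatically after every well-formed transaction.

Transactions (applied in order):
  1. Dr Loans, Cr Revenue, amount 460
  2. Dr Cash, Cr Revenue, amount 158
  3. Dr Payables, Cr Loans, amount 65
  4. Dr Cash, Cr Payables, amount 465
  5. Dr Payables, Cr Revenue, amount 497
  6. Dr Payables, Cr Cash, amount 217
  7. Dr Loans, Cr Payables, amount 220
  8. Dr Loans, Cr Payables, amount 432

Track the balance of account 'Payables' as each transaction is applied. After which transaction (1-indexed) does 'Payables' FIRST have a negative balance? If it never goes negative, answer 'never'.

After txn 1: Payables=0
After txn 2: Payables=0
After txn 3: Payables=65
After txn 4: Payables=-400

Answer: 4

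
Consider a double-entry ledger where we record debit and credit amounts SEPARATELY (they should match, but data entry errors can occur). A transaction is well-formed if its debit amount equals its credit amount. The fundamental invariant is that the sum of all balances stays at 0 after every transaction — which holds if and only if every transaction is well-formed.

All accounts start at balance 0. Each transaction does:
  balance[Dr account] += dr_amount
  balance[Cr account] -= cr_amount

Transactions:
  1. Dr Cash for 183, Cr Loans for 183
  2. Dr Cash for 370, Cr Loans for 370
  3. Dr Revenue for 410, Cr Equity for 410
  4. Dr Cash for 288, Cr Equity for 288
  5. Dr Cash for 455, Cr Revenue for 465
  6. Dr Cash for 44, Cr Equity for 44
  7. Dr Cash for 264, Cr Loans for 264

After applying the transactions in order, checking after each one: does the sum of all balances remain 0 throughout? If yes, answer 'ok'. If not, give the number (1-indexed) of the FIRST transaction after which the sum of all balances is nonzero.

Answer: 5

Derivation:
After txn 1: dr=183 cr=183 sum_balances=0
After txn 2: dr=370 cr=370 sum_balances=0
After txn 3: dr=410 cr=410 sum_balances=0
After txn 4: dr=288 cr=288 sum_balances=0
After txn 5: dr=455 cr=465 sum_balances=-10
After txn 6: dr=44 cr=44 sum_balances=-10
After txn 7: dr=264 cr=264 sum_balances=-10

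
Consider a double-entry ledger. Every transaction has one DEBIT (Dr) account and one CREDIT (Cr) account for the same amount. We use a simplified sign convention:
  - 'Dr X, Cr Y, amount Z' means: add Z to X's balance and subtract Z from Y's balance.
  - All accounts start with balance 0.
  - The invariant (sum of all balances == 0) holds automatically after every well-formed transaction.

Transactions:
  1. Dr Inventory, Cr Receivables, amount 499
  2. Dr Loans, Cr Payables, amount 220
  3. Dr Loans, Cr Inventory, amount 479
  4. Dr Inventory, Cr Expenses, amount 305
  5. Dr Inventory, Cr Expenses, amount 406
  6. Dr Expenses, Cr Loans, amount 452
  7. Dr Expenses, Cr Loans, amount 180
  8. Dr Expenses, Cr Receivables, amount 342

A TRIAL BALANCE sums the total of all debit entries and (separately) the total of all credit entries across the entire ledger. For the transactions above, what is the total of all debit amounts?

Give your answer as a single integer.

Txn 1: debit+=499
Txn 2: debit+=220
Txn 3: debit+=479
Txn 4: debit+=305
Txn 5: debit+=406
Txn 6: debit+=452
Txn 7: debit+=180
Txn 8: debit+=342
Total debits = 2883

Answer: 2883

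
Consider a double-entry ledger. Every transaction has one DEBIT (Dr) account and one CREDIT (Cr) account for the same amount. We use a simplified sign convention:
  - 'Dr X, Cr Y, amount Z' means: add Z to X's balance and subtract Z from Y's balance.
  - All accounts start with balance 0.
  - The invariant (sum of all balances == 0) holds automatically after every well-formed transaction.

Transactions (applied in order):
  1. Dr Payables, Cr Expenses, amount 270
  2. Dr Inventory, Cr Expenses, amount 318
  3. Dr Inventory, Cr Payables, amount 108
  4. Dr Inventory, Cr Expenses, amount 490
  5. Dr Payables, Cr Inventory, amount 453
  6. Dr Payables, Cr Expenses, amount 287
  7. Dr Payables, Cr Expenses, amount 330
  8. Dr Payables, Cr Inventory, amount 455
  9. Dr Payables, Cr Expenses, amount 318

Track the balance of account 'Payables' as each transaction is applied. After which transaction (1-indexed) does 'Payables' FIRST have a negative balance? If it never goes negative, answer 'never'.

After txn 1: Payables=270
After txn 2: Payables=270
After txn 3: Payables=162
After txn 4: Payables=162
After txn 5: Payables=615
After txn 6: Payables=902
After txn 7: Payables=1232
After txn 8: Payables=1687
After txn 9: Payables=2005

Answer: never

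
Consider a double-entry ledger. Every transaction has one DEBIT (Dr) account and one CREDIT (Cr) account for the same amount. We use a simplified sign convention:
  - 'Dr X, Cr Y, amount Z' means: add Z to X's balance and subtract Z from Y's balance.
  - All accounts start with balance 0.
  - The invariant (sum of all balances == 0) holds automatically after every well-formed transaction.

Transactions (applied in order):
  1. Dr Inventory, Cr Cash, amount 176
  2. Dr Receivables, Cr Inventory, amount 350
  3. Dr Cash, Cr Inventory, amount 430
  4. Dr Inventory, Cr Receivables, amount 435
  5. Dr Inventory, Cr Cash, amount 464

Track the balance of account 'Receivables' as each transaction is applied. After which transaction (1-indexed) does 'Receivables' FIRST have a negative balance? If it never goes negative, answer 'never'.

After txn 1: Receivables=0
After txn 2: Receivables=350
After txn 3: Receivables=350
After txn 4: Receivables=-85

Answer: 4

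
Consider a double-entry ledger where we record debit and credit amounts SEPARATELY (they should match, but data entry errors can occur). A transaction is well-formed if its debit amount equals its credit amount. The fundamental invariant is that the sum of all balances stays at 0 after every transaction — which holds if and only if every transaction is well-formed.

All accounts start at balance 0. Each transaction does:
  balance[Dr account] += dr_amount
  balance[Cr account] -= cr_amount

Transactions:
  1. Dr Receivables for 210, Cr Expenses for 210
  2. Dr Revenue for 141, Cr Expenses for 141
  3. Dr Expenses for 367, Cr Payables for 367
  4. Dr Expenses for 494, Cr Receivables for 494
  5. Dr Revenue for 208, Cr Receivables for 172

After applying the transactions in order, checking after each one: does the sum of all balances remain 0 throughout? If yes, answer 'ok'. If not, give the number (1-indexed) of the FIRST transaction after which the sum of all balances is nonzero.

After txn 1: dr=210 cr=210 sum_balances=0
After txn 2: dr=141 cr=141 sum_balances=0
After txn 3: dr=367 cr=367 sum_balances=0
After txn 4: dr=494 cr=494 sum_balances=0
After txn 5: dr=208 cr=172 sum_balances=36

Answer: 5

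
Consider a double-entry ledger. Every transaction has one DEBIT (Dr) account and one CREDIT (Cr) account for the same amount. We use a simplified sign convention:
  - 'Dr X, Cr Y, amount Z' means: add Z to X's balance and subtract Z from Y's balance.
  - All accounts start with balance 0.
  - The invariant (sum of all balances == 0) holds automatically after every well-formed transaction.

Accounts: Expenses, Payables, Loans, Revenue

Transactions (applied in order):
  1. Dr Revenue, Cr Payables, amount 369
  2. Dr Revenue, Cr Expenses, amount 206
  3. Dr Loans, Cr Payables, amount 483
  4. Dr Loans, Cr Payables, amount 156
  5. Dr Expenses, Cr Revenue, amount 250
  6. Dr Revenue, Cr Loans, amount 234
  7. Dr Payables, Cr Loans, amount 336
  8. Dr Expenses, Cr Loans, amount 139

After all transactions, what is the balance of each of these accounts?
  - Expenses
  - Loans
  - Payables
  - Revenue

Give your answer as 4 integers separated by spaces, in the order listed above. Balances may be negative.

Answer: 183 -70 -672 559

Derivation:
After txn 1 (Dr Revenue, Cr Payables, amount 369): Payables=-369 Revenue=369
After txn 2 (Dr Revenue, Cr Expenses, amount 206): Expenses=-206 Payables=-369 Revenue=575
After txn 3 (Dr Loans, Cr Payables, amount 483): Expenses=-206 Loans=483 Payables=-852 Revenue=575
After txn 4 (Dr Loans, Cr Payables, amount 156): Expenses=-206 Loans=639 Payables=-1008 Revenue=575
After txn 5 (Dr Expenses, Cr Revenue, amount 250): Expenses=44 Loans=639 Payables=-1008 Revenue=325
After txn 6 (Dr Revenue, Cr Loans, amount 234): Expenses=44 Loans=405 Payables=-1008 Revenue=559
After txn 7 (Dr Payables, Cr Loans, amount 336): Expenses=44 Loans=69 Payables=-672 Revenue=559
After txn 8 (Dr Expenses, Cr Loans, amount 139): Expenses=183 Loans=-70 Payables=-672 Revenue=559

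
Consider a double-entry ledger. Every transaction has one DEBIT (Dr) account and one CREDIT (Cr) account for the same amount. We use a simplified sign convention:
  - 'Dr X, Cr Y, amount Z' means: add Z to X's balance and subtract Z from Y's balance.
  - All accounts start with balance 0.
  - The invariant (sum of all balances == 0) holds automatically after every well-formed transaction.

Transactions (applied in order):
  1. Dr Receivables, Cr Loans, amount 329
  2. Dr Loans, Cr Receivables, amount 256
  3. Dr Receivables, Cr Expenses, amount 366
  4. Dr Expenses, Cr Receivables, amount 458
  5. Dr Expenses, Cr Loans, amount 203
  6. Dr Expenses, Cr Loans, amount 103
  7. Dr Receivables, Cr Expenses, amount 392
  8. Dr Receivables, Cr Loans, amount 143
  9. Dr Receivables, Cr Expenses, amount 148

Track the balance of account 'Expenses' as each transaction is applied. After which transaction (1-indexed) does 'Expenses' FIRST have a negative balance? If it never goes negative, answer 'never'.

After txn 1: Expenses=0
After txn 2: Expenses=0
After txn 3: Expenses=-366

Answer: 3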